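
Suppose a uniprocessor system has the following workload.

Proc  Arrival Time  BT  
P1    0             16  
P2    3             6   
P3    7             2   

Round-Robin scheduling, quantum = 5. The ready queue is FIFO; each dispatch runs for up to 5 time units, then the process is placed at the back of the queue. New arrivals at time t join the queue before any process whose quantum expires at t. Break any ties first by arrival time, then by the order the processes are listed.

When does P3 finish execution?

Timeline: | P1 0-5 | P2 5-10 | P1 10-15 | P3 15-17 | P2 17-18 | P1 18-24 |
Completion: P1=24  P2=18  P3=17

17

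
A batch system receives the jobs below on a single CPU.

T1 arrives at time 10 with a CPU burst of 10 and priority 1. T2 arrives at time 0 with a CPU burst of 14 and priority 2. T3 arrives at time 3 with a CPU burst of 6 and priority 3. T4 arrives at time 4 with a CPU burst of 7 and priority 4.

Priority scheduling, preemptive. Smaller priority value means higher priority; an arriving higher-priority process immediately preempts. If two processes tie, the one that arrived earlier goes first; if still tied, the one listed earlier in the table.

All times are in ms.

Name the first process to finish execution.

T1

Schedule: | T2 0-10 | T1 10-20 | T2 20-24 | T3 24-30 | T4 30-37 |
Completion: T1=20  T2=24  T3=30  T4=37
Turnaround (C−A): T1=10  T2=24  T3=27  T4=33
Finish order: T1 → T2 → T3 → T4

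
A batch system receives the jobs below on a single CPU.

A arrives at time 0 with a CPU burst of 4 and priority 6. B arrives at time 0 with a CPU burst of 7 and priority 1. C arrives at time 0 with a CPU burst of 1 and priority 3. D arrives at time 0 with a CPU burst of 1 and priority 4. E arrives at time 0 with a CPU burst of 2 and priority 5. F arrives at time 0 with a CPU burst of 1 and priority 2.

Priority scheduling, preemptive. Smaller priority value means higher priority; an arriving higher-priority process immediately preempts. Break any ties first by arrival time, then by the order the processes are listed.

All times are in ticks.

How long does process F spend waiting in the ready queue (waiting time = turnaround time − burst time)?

Gantt: | B 0-7 | F 7-8 | C 8-9 | D 9-10 | E 10-12 | A 12-16 |
Completion: A=16  B=7  C=9  D=10  E=12  F=8
Turnaround (C−A): A=16  B=7  C=9  D=10  E=12  F=8
Waiting(F) = turnaround − burst = 8 − 1 = 7

7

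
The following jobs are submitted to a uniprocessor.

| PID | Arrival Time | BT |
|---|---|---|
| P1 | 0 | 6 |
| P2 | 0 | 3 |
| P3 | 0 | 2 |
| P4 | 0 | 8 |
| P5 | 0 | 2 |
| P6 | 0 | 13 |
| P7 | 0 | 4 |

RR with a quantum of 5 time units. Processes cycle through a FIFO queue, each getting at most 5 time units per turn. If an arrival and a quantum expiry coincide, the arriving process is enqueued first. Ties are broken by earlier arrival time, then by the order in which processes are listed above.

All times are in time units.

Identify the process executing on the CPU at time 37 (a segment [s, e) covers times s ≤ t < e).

P6

Schedule: | P1 0-5 | P2 5-8 | P3 8-10 | P4 10-15 | P5 15-17 | P6 17-22 | P7 22-26 | P1 26-27 | P4 27-30 | P6 30-38 |
Completion: P1=27  P2=8  P3=10  P4=30  P5=17  P6=38  P7=26
Turnaround (C−A): P1=27  P2=8  P3=10  P4=30  P5=17  P6=38  P7=26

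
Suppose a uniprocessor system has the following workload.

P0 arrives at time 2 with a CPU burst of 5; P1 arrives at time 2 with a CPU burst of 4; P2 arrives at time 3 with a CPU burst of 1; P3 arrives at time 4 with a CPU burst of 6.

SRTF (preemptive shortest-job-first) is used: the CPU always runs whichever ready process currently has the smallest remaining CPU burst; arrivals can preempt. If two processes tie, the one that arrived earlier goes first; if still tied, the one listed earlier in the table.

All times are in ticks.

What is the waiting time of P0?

5

Gantt: | idle 0-2 | P1 2-3 | P2 3-4 | P1 4-7 | P0 7-12 | P3 12-18 |
Completion: P0=12  P1=7  P2=4  P3=18
Turnaround (C−A): P0=10  P1=5  P2=1  P3=14
Waiting(P0) = turnaround − burst = 10 − 5 = 5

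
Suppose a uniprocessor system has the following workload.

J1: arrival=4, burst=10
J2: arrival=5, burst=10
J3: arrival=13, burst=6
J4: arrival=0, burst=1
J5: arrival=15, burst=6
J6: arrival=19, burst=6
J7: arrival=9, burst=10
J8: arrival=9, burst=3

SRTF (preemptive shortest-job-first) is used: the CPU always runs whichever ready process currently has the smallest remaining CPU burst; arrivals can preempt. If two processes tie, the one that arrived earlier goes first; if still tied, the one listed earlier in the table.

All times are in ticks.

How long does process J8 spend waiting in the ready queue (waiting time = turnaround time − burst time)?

Schedule: | J4 0-1 | idle 1-4 | J1 4-9 | J8 9-12 | J1 12-17 | J3 17-23 | J5 23-29 | J6 29-35 | J2 35-45 | J7 45-55 |
Completion: J1=17  J2=45  J3=23  J4=1  J5=29  J6=35  J7=55  J8=12
Turnaround (C−A): J1=13  J2=40  J3=10  J4=1  J5=14  J6=16  J7=46  J8=3
Waiting(J8) = turnaround − burst = 3 − 3 = 0

0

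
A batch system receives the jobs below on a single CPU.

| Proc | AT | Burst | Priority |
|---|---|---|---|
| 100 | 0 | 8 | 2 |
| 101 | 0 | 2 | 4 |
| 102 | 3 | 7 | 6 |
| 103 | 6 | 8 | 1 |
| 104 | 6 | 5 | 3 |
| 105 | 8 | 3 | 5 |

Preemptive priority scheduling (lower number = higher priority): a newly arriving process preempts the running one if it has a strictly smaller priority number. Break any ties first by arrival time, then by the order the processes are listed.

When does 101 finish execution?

Schedule: | 100 0-6 | 103 6-14 | 100 14-16 | 104 16-21 | 101 21-23 | 105 23-26 | 102 26-33 |
Completion: 100=16  101=23  102=33  103=14  104=21  105=26
Turnaround (C−A): 100=16  101=23  102=30  103=8  104=15  105=18

23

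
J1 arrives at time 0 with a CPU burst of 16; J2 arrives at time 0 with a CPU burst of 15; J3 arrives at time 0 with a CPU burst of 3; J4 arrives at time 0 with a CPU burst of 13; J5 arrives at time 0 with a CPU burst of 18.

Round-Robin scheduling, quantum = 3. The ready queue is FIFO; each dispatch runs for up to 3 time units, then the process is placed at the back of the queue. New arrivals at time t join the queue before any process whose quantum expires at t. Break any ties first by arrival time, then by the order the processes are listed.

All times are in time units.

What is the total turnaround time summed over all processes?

Timeline: | J1 0-3 | J2 3-6 | J3 6-9 | J4 9-12 | J5 12-15 | J1 15-18 | J2 18-21 | J4 21-24 | J5 24-27 | J1 27-30 | J2 30-33 | J4 33-36 | J5 36-39 | J1 39-42 | J2 42-45 | J4 45-48 | J5 48-51 | J1 51-54 | J2 54-57 | J4 57-58 | J5 58-61 | J1 61-62 | J5 62-65 |
Completion: J1=62  J2=57  J3=9  J4=58  J5=65
Turnaround = completion − arrival: J1=62, J2=57, J3=9, J4=58, J5=65
Total turnaround = 62 + 57 + 9 + 58 + 65 = 251

251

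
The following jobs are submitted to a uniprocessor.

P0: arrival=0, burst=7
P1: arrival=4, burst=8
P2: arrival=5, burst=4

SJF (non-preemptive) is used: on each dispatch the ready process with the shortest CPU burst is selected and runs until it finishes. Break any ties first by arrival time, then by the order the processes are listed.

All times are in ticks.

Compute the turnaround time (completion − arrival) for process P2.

6

Schedule: | P0 0-7 | P2 7-11 | P1 11-19 |
Completion: P0=7  P1=19  P2=11
Turnaround (C−A): P0=7  P1=15  P2=6
Turnaround(P2) = completion − arrival = 11 − 5 = 6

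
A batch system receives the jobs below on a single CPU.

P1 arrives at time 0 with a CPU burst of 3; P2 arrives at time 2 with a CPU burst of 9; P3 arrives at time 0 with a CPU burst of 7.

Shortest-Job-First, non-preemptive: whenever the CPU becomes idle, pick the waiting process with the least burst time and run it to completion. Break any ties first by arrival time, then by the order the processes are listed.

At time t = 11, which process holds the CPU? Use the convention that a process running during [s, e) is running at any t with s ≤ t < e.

P2

Schedule: | P1 0-3 | P3 3-10 | P2 10-19 |
Completion: P1=3  P2=19  P3=10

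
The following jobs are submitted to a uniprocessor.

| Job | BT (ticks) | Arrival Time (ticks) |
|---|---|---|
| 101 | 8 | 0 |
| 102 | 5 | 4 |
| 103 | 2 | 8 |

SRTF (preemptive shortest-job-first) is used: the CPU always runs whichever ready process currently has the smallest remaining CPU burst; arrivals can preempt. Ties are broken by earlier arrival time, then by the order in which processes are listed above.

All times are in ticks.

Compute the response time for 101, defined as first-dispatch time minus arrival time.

0

Gantt: | 101 0-8 | 103 8-10 | 102 10-15 |
Completion: 101=8  102=15  103=10
Turnaround (C−A): 101=8  102=11  103=2
Response(101) = first start − arrival = 0 − 0 = 0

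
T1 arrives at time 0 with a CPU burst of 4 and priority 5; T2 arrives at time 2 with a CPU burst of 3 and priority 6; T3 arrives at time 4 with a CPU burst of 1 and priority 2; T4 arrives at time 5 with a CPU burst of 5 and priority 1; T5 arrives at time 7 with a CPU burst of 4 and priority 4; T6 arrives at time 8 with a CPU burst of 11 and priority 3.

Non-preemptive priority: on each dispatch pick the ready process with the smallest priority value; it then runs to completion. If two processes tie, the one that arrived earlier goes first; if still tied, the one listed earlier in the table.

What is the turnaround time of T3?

Schedule: | T1 0-4 | T3 4-5 | T4 5-10 | T6 10-21 | T5 21-25 | T2 25-28 |
Completion: T1=4  T2=28  T3=5  T4=10  T5=25  T6=21
Turnaround (C−A): T1=4  T2=26  T3=1  T4=5  T5=18  T6=13
Turnaround(T3) = completion − arrival = 5 − 4 = 1

1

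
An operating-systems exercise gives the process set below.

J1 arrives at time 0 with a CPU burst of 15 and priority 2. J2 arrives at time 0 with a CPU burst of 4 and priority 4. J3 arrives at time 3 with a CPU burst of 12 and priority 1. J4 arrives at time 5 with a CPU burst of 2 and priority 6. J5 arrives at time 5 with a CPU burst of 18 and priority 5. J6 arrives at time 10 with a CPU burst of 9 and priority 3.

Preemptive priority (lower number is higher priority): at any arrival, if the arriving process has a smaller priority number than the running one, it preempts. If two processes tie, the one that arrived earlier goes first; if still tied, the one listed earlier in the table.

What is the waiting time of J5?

35

Gantt: | J1 0-3 | J3 3-15 | J1 15-27 | J6 27-36 | J2 36-40 | J5 40-58 | J4 58-60 |
Completion: J1=27  J2=40  J3=15  J4=60  J5=58  J6=36
Waiting(J5) = turnaround − burst = 53 − 18 = 35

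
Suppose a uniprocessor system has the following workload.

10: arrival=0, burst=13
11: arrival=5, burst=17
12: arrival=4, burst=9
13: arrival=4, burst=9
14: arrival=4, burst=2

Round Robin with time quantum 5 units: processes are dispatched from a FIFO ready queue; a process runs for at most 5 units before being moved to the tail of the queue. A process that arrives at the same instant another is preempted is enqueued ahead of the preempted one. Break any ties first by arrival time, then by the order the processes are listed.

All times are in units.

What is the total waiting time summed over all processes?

Timeline: | 10 0-5 | 12 5-10 | 13 10-15 | 14 15-17 | 11 17-22 | 10 22-27 | 12 27-31 | 13 31-35 | 11 35-40 | 10 40-43 | 11 43-50 |
Completion: 10=43  11=50  12=31  13=35  14=17
Turnaround (C−A): 10=43  11=45  12=27  13=31  14=13
Waiting = turnaround − burst: 10=30, 11=28, 12=18, 13=22, 14=11
Total waiting = 30 + 28 + 18 + 22 + 11 = 109

109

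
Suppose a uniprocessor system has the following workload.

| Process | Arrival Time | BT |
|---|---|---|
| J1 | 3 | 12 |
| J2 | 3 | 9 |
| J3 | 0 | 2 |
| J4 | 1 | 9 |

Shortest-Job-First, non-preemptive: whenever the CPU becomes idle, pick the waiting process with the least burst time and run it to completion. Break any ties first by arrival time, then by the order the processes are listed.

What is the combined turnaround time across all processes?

58

Gantt: | J3 0-2 | J4 2-11 | J2 11-20 | J1 20-32 |
Completion: J1=32  J2=20  J3=2  J4=11
Turnaround (C−A): J1=29  J2=17  J3=2  J4=10
Turnaround = completion − arrival: J1=29, J2=17, J3=2, J4=10
Total turnaround = 29 + 17 + 2 + 10 = 58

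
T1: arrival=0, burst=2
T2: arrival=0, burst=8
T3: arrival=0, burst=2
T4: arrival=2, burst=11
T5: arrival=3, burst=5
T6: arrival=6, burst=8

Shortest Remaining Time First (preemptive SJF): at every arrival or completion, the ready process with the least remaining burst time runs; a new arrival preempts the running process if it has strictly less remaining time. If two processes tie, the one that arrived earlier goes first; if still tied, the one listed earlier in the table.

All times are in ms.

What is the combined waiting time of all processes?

46

Schedule: | T1 0-2 | T3 2-4 | T5 4-9 | T2 9-17 | T6 17-25 | T4 25-36 |
Completion: T1=2  T2=17  T3=4  T4=36  T5=9  T6=25
Waiting = turnaround − burst: T1=0, T2=9, T3=2, T4=23, T5=1, T6=11
Total waiting = 0 + 9 + 2 + 23 + 1 + 11 = 46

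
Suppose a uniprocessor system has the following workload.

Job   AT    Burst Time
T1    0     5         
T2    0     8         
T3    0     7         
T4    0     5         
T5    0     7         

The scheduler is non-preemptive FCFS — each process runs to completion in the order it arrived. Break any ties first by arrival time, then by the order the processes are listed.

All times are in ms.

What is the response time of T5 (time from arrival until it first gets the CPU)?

25

Schedule: | T1 0-5 | T2 5-13 | T3 13-20 | T4 20-25 | T5 25-32 |
Completion: T1=5  T2=13  T3=20  T4=25  T5=32
Turnaround (C−A): T1=5  T2=13  T3=20  T4=25  T5=32
Response(T5) = first start − arrival = 25 − 0 = 25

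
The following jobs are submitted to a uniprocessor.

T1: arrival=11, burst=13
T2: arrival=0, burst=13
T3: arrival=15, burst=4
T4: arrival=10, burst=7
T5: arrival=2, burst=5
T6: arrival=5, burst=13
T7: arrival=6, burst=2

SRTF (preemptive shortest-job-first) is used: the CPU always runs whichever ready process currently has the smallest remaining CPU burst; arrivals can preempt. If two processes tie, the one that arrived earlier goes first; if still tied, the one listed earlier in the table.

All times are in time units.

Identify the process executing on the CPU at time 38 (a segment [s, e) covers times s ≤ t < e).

Schedule: | T2 0-2 | T5 2-7 | T7 7-9 | T2 9-10 | T4 10-17 | T3 17-21 | T2 21-31 | T6 31-44 | T1 44-57 |
Completion: T1=57  T2=31  T3=21  T4=17  T5=7  T6=44  T7=9
Turnaround (C−A): T1=46  T2=31  T3=6  T4=7  T5=5  T6=39  T7=3

T6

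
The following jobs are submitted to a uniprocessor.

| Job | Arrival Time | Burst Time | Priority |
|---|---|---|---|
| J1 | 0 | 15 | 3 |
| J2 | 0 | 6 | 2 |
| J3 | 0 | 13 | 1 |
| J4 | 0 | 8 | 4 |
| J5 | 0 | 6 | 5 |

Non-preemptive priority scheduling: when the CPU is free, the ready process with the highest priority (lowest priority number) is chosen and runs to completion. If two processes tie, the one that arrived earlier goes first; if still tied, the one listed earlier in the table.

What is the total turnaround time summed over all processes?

156

Timeline: | J3 0-13 | J2 13-19 | J1 19-34 | J4 34-42 | J5 42-48 |
Completion: J1=34  J2=19  J3=13  J4=42  J5=48
Turnaround (C−A): J1=34  J2=19  J3=13  J4=42  J5=48
Turnaround = completion − arrival: J1=34, J2=19, J3=13, J4=42, J5=48
Total turnaround = 34 + 19 + 13 + 42 + 48 = 156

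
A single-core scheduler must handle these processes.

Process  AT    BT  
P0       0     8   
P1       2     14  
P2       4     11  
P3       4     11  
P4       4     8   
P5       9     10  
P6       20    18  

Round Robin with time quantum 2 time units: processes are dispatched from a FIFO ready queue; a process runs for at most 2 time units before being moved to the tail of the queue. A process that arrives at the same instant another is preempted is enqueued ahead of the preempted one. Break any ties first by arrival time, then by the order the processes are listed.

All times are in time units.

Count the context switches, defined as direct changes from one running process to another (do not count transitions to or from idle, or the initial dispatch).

36

Gantt: | P0 0-2 | P1 2-4 | P0 4-6 | P2 6-8 | P3 8-10 | P4 10-12 | P1 12-14 | P0 14-16 | P2 16-18 | P5 18-20 | P3 20-22 | P4 22-24 | P1 24-26 | P0 26-28 | P2 28-30 | P6 30-32 | P5 32-34 | P3 34-36 | P4 36-38 | P1 38-40 | P2 40-42 | P6 42-44 | P5 44-46 | P3 46-48 | P4 48-50 | P1 50-52 | P2 52-54 | P6 54-56 | P5 56-58 | P3 58-60 | P1 60-62 | P2 62-63 | P6 63-65 | P5 65-67 | P3 67-68 | P1 68-70 | P6 70-80 |
Completion: P0=28  P1=70  P2=63  P3=68  P4=50  P5=67  P6=80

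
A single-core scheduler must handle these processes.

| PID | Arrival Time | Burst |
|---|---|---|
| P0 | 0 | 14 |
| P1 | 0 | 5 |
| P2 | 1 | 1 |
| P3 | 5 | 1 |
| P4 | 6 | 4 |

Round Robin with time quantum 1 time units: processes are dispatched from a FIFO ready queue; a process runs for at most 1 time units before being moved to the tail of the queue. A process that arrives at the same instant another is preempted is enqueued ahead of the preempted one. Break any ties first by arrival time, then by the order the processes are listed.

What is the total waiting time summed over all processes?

Gantt: | P0 0-1 | P1 1-2 | P2 2-3 | P0 3-4 | P1 4-5 | P0 5-6 | P3 6-7 | P1 7-8 | P4 8-9 | P0 9-10 | P1 10-11 | P4 11-12 | P0 12-13 | P1 13-14 | P4 14-15 | P0 15-16 | P4 16-17 | P0 17-25 |
Completion: P0=25  P1=14  P2=3  P3=7  P4=17
Waiting = turnaround − burst: P0=11, P1=9, P2=1, P3=1, P4=7
Total waiting = 11 + 9 + 1 + 1 + 7 = 29

29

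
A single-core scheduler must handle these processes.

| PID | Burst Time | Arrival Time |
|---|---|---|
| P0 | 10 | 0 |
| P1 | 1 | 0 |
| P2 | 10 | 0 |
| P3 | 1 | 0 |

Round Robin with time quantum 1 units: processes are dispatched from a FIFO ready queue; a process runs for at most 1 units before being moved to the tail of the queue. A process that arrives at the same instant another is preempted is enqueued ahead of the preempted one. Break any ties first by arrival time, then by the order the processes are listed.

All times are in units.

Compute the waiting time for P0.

11

Gantt: | P0 0-1 | P1 1-2 | P2 2-3 | P3 3-4 | P0 4-5 | P2 5-6 | P0 6-7 | P2 7-8 | P0 8-9 | P2 9-10 | P0 10-11 | P2 11-12 | P0 12-13 | P2 13-14 | P0 14-15 | P2 15-16 | P0 16-17 | P2 17-18 | P0 18-19 | P2 19-20 | P0 20-21 | P2 21-22 |
Completion: P0=21  P1=2  P2=22  P3=4
Waiting(P0) = turnaround − burst = 21 − 10 = 11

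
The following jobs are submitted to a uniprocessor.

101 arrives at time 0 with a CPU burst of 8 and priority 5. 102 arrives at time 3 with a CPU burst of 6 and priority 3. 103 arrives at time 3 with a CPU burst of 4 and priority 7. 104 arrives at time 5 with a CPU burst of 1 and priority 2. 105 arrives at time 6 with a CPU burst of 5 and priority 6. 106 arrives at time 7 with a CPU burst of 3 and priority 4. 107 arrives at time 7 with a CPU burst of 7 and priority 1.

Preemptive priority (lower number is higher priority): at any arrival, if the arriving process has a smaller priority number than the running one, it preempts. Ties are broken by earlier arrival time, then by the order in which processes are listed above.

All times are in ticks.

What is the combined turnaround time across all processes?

115

Schedule: | 101 0-3 | 102 3-5 | 104 5-6 | 102 6-7 | 107 7-14 | 102 14-17 | 106 17-20 | 101 20-25 | 105 25-30 | 103 30-34 |
Completion: 101=25  102=17  103=34  104=6  105=30  106=20  107=14
Turnaround (C−A): 101=25  102=14  103=31  104=1  105=24  106=13  107=7
Turnaround = completion − arrival: 101=25, 102=14, 103=31, 104=1, 105=24, 106=13, 107=7
Total turnaround = 25 + 14 + 31 + 1 + 24 + 13 + 7 = 115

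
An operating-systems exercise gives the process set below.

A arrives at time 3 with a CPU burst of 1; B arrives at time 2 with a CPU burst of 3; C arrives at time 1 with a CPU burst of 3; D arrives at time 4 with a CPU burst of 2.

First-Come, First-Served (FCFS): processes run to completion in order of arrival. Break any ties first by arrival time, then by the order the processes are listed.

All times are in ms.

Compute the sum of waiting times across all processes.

Schedule: | idle 0-1 | C 1-4 | B 4-7 | A 7-8 | D 8-10 |
Completion: A=8  B=7  C=4  D=10
Waiting = turnaround − burst: A=4, B=2, C=0, D=4
Total waiting = 4 + 2 + 0 + 4 = 10

10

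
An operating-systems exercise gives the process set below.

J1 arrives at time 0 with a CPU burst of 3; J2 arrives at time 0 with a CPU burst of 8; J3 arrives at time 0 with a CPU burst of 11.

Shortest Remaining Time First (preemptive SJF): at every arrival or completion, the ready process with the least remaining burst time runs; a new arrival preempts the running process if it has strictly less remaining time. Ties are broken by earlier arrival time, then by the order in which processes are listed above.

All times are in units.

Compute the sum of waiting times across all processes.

14

Gantt: | J1 0-3 | J2 3-11 | J3 11-22 |
Completion: J1=3  J2=11  J3=22
Turnaround (C−A): J1=3  J2=11  J3=22
Waiting = turnaround − burst: J1=0, J2=3, J3=11
Total waiting = 0 + 3 + 11 = 14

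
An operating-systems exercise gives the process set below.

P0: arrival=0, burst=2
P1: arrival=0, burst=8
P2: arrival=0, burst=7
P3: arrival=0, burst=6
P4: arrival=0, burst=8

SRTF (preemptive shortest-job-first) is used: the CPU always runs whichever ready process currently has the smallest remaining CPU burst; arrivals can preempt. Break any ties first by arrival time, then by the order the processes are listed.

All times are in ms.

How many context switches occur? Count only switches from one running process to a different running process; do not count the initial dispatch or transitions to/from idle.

Timeline: | P0 0-2 | P3 2-8 | P2 8-15 | P1 15-23 | P4 23-31 |
Completion: P0=2  P1=23  P2=15  P3=8  P4=31

4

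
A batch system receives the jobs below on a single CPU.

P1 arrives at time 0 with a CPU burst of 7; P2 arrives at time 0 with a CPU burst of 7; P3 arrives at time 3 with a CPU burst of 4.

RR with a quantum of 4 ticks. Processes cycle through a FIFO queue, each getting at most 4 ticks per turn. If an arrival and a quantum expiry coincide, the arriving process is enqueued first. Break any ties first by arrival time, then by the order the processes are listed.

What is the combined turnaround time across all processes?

Schedule: | P1 0-4 | P2 4-8 | P3 8-12 | P1 12-15 | P2 15-18 |
Completion: P1=15  P2=18  P3=12
Turnaround (C−A): P1=15  P2=18  P3=9
Turnaround = completion − arrival: P1=15, P2=18, P3=9
Total turnaround = 15 + 18 + 9 = 42

42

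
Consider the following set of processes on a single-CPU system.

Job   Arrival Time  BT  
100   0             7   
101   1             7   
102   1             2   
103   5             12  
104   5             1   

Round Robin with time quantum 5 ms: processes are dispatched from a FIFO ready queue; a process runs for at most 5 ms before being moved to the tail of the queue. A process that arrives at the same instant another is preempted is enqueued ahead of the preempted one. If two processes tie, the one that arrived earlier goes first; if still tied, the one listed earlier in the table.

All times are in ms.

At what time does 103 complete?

29

Schedule: | 100 0-5 | 101 5-10 | 102 10-12 | 103 12-17 | 104 17-18 | 100 18-20 | 101 20-22 | 103 22-29 |
Completion: 100=20  101=22  102=12  103=29  104=18
Turnaround (C−A): 100=20  101=21  102=11  103=24  104=13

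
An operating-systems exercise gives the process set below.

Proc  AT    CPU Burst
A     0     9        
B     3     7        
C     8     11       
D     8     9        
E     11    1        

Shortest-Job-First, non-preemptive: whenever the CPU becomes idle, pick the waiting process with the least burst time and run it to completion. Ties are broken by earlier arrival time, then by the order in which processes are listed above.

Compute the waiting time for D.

Gantt: | A 0-9 | B 9-16 | E 16-17 | D 17-26 | C 26-37 |
Completion: A=9  B=16  C=37  D=26  E=17
Turnaround (C−A): A=9  B=13  C=29  D=18  E=6
Waiting(D) = turnaround − burst = 18 − 9 = 9

9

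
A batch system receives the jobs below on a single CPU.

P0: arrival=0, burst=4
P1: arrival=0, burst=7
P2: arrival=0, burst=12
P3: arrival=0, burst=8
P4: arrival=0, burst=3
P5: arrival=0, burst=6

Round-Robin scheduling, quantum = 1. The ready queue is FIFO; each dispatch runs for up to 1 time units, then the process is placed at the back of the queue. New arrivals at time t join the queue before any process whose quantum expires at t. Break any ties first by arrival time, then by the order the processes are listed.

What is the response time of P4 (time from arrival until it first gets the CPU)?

Schedule: | P0 0-1 | P1 1-2 | P2 2-3 | P3 3-4 | P4 4-5 | P5 5-6 | P0 6-7 | P1 7-8 | P2 8-9 | P3 9-10 | P4 10-11 | P5 11-12 | P0 12-13 | P1 13-14 | P2 14-15 | P3 15-16 | P4 16-17 | P5 17-18 | P0 18-19 | P1 19-20 | P2 20-21 | P3 21-22 | P5 22-23 | P1 23-24 | P2 24-25 | P3 25-26 | P5 26-27 | P1 27-28 | P2 28-29 | P3 29-30 | P5 30-31 | P1 31-32 | P2 32-33 | P3 33-34 | P2 34-35 | P3 35-36 | P2 36-40 |
Completion: P0=19  P1=32  P2=40  P3=36  P4=17  P5=31
Turnaround (C−A): P0=19  P1=32  P2=40  P3=36  P4=17  P5=31
Response(P4) = first start − arrival = 4 − 0 = 4

4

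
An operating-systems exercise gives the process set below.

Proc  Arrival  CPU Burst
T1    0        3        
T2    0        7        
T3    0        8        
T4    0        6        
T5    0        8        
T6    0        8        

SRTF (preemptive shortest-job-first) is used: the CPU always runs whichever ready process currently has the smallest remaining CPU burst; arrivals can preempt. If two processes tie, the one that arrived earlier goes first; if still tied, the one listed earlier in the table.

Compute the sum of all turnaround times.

Timeline: | T1 0-3 | T4 3-9 | T2 9-16 | T3 16-24 | T5 24-32 | T6 32-40 |
Completion: T1=3  T2=16  T3=24  T4=9  T5=32  T6=40
Turnaround = completion − arrival: T1=3, T2=16, T3=24, T4=9, T5=32, T6=40
Total turnaround = 3 + 16 + 24 + 9 + 32 + 40 = 124

124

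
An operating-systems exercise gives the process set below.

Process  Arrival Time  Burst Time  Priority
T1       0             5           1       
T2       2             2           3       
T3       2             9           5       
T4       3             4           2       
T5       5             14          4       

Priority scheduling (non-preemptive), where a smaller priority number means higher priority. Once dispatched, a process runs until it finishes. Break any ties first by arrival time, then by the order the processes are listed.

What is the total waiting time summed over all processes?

Timeline: | T1 0-5 | T4 5-9 | T2 9-11 | T5 11-25 | T3 25-34 |
Completion: T1=5  T2=11  T3=34  T4=9  T5=25
Turnaround (C−A): T1=5  T2=9  T3=32  T4=6  T5=20
Waiting = turnaround − burst: T1=0, T2=7, T3=23, T4=2, T5=6
Total waiting = 0 + 7 + 23 + 2 + 6 = 38

38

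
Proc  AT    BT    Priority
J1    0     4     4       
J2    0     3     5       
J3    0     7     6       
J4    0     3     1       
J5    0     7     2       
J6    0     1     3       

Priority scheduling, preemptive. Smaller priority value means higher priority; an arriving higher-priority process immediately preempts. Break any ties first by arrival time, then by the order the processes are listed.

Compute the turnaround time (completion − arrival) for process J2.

18

Schedule: | J4 0-3 | J5 3-10 | J6 10-11 | J1 11-15 | J2 15-18 | J3 18-25 |
Completion: J1=15  J2=18  J3=25  J4=3  J5=10  J6=11
Turnaround (C−A): J1=15  J2=18  J3=25  J4=3  J5=10  J6=11
Turnaround(J2) = completion − arrival = 18 − 0 = 18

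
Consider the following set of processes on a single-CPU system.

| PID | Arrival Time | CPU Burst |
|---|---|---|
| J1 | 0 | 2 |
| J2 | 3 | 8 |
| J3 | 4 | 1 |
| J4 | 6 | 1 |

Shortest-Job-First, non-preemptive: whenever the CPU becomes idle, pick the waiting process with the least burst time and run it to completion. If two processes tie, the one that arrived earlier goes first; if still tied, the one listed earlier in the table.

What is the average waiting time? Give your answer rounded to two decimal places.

Schedule: | J1 0-2 | idle 2-3 | J2 3-11 | J3 11-12 | J4 12-13 |
Completion: J1=2  J2=11  J3=12  J4=13
Turnaround (C−A): J1=2  J2=8  J3=8  J4=7
Waiting times: J1=0, J2=0, J3=7, J4=6
Average waiting = (0+0+7+6) / 4 = 13/4 = 3.25

3.25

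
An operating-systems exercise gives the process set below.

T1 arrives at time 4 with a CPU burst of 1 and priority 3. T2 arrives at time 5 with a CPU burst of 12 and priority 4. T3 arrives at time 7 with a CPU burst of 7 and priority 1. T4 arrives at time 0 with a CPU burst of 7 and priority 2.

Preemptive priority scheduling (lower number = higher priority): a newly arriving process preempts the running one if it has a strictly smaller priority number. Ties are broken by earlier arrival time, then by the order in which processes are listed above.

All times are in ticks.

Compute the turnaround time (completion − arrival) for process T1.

Schedule: | T4 0-7 | T3 7-14 | T1 14-15 | T2 15-27 |
Completion: T1=15  T2=27  T3=14  T4=7
Turnaround (C−A): T1=11  T2=22  T3=7  T4=7
Turnaround(T1) = completion − arrival = 15 − 4 = 11

11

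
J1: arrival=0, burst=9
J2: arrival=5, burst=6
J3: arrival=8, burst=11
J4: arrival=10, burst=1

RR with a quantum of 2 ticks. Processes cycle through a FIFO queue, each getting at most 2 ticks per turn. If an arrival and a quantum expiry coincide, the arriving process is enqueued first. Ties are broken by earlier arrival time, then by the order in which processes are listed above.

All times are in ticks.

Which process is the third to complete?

Schedule: | J1 0-6 | J2 6-8 | J1 8-10 | J3 10-12 | J2 12-14 | J4 14-15 | J1 15-16 | J3 16-18 | J2 18-20 | J3 20-27 |
Completion: J1=16  J2=20  J3=27  J4=15
Finish order: J4 → J1 → J2 → J3

J2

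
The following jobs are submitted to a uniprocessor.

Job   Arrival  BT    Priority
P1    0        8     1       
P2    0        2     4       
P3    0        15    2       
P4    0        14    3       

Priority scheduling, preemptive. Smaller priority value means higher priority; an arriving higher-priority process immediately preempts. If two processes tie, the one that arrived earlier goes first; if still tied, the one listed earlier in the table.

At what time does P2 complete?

Timeline: | P1 0-8 | P3 8-23 | P4 23-37 | P2 37-39 |
Completion: P1=8  P2=39  P3=23  P4=37
Turnaround (C−A): P1=8  P2=39  P3=23  P4=37

39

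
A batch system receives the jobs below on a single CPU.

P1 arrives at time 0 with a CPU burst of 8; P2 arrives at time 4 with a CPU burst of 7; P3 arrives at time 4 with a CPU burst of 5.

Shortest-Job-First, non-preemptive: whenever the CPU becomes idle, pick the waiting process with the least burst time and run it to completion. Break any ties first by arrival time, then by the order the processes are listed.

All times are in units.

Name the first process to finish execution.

Schedule: | P1 0-8 | P3 8-13 | P2 13-20 |
Completion: P1=8  P2=20  P3=13
Turnaround (C−A): P1=8  P2=16  P3=9
Finish order: P1 → P3 → P2

P1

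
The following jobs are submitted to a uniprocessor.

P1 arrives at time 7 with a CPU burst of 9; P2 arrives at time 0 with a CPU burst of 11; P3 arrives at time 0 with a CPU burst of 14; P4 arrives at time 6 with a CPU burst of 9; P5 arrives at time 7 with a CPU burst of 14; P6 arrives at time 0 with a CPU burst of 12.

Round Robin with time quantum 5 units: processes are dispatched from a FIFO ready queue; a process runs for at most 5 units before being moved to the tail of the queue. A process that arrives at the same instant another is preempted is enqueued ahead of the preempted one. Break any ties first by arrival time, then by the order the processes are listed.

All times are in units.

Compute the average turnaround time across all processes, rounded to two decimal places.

Gantt: | P2 0-5 | P3 5-10 | P6 10-15 | P2 15-20 | P4 20-25 | P1 25-30 | P5 30-35 | P3 35-40 | P6 40-45 | P2 45-46 | P4 46-50 | P1 50-54 | P5 54-59 | P3 59-63 | P6 63-65 | P5 65-69 |
Completion: P1=54  P2=46  P3=63  P4=50  P5=69  P6=65
Turnaround (C−A): P1=47  P2=46  P3=63  P4=44  P5=62  P6=65
Turnaround times: P1=47, P2=46, P3=63, P4=44, P5=62, P6=65
Average turnaround = (47+46+63+44+62+65) / 6 = 327/6 = 54.50

54.50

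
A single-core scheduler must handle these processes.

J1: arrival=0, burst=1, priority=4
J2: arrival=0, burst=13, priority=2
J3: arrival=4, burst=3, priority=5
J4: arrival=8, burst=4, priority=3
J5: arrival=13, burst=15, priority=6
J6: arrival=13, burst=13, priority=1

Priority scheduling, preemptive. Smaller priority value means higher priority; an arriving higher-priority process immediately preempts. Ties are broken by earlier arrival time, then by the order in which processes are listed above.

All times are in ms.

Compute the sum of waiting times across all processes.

Timeline: | J2 0-13 | J6 13-26 | J4 26-30 | J1 30-31 | J3 31-34 | J5 34-49 |
Completion: J1=31  J2=13  J3=34  J4=30  J5=49  J6=26
Waiting = turnaround − burst: J1=30, J2=0, J3=27, J4=18, J5=21, J6=0
Total waiting = 30 + 0 + 27 + 18 + 21 + 0 = 96

96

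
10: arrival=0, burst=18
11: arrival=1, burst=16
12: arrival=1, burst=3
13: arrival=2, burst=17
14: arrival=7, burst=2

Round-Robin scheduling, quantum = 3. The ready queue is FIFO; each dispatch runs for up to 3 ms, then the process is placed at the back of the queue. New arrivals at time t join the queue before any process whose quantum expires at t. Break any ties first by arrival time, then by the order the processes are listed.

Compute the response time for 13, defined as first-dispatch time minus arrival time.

7

Gantt: | 10 0-3 | 11 3-6 | 12 6-9 | 13 9-12 | 10 12-15 | 11 15-18 | 14 18-20 | 13 20-23 | 10 23-26 | 11 26-29 | 13 29-32 | 10 32-35 | 11 35-38 | 13 38-41 | 10 41-44 | 11 44-47 | 13 47-50 | 10 50-53 | 11 53-54 | 13 54-56 |
Completion: 10=53  11=54  12=9  13=56  14=20
Response(13) = first start − arrival = 9 − 2 = 7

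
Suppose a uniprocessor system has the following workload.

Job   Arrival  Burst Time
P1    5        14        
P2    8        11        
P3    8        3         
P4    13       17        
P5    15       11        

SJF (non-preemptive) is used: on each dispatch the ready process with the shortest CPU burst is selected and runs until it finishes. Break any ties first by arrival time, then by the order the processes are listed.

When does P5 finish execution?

44

Schedule: | idle 0-5 | P1 5-19 | P3 19-22 | P2 22-33 | P5 33-44 | P4 44-61 |
Completion: P1=19  P2=33  P3=22  P4=61  P5=44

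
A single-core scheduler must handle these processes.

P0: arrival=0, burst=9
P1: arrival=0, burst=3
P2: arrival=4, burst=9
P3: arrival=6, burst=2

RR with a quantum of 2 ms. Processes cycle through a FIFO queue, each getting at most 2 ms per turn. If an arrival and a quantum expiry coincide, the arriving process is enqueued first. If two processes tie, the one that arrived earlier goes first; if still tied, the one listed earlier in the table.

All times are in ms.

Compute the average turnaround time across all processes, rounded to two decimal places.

13.25

Gantt: | P0 0-2 | P1 2-4 | P0 4-6 | P2 6-8 | P1 8-9 | P3 9-11 | P0 11-13 | P2 13-15 | P0 15-17 | P2 17-19 | P0 19-20 | P2 20-23 |
Completion: P0=20  P1=9  P2=23  P3=11
Turnaround times: P0=20, P1=9, P2=19, P3=5
Average turnaround = (20+9+19+5) / 4 = 53/4 = 13.25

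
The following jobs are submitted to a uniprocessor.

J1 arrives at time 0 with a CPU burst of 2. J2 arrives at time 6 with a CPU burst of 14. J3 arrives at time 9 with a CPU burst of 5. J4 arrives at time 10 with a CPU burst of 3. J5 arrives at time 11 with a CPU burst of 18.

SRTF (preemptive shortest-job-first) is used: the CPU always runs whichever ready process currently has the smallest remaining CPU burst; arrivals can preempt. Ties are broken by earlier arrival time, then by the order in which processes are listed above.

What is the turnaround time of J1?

Schedule: | J1 0-2 | idle 2-6 | J2 6-9 | J3 9-10 | J4 10-13 | J3 13-17 | J2 17-28 | J5 28-46 |
Completion: J1=2  J2=28  J3=17  J4=13  J5=46
Turnaround(J1) = completion − arrival = 2 − 0 = 2

2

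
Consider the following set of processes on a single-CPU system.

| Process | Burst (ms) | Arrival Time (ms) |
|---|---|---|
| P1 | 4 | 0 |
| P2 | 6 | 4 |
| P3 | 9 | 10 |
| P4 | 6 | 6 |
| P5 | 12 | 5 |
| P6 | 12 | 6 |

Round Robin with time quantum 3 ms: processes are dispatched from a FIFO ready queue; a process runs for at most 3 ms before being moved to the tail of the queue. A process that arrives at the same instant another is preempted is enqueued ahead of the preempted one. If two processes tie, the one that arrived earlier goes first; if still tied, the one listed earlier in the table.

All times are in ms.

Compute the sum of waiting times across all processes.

109

Schedule: | P1 0-4 | P2 4-7 | P5 7-10 | P4 10-13 | P6 13-16 | P2 16-19 | P3 19-22 | P5 22-25 | P4 25-28 | P6 28-31 | P3 31-34 | P5 34-37 | P6 37-40 | P3 40-43 | P5 43-46 | P6 46-49 |
Completion: P1=4  P2=19  P3=43  P4=28  P5=46  P6=49
Waiting = turnaround − burst: P1=0, P2=9, P3=24, P4=16, P5=29, P6=31
Total waiting = 0 + 9 + 24 + 16 + 29 + 31 = 109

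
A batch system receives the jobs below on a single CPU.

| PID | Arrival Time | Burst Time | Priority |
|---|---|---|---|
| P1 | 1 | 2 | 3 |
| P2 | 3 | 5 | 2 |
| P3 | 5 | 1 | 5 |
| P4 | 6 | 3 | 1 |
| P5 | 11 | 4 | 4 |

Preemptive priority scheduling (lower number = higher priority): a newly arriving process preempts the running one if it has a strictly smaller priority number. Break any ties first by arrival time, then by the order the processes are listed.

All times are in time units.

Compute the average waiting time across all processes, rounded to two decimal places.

Timeline: | idle 0-1 | P1 1-3 | P2 3-6 | P4 6-9 | P2 9-11 | P5 11-15 | P3 15-16 |
Completion: P1=3  P2=11  P3=16  P4=9  P5=15
Turnaround (C−A): P1=2  P2=8  P3=11  P4=3  P5=4
Waiting times: P1=0, P2=3, P3=10, P4=0, P5=0
Average waiting = (0+3+10+0+0) / 5 = 13/5 = 2.60

2.60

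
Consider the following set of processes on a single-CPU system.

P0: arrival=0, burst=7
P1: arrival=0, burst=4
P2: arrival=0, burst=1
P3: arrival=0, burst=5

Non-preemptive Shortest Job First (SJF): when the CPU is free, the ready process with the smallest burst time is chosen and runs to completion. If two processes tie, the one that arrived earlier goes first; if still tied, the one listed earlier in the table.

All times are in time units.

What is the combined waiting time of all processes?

16

Schedule: | P2 0-1 | P1 1-5 | P3 5-10 | P0 10-17 |
Completion: P0=17  P1=5  P2=1  P3=10
Waiting = turnaround − burst: P0=10, P1=1, P2=0, P3=5
Total waiting = 10 + 1 + 0 + 5 = 16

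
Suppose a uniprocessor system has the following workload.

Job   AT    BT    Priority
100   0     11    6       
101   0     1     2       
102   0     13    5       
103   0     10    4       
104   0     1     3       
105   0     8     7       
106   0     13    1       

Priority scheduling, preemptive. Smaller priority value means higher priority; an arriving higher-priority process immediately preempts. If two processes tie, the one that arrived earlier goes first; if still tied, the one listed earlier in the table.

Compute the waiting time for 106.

0

Timeline: | 106 0-13 | 101 13-14 | 104 14-15 | 103 15-25 | 102 25-38 | 100 38-49 | 105 49-57 |
Completion: 100=49  101=14  102=38  103=25  104=15  105=57  106=13
Waiting(106) = turnaround − burst = 13 − 13 = 0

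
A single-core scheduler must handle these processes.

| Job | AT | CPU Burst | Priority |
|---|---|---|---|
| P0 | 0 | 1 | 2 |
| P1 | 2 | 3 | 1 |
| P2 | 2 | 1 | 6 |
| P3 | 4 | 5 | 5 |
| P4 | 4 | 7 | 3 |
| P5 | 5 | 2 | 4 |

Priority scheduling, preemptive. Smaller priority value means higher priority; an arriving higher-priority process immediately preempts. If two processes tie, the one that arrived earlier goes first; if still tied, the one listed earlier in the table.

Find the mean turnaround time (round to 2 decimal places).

9.00

Timeline: | P0 0-1 | idle 1-2 | P1 2-5 | P4 5-12 | P5 12-14 | P3 14-19 | P2 19-20 |
Completion: P0=1  P1=5  P2=20  P3=19  P4=12  P5=14
Turnaround times: P0=1, P1=3, P2=18, P3=15, P4=8, P5=9
Average turnaround = (1+3+18+15+8+9) / 6 = 54/6 = 9.00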